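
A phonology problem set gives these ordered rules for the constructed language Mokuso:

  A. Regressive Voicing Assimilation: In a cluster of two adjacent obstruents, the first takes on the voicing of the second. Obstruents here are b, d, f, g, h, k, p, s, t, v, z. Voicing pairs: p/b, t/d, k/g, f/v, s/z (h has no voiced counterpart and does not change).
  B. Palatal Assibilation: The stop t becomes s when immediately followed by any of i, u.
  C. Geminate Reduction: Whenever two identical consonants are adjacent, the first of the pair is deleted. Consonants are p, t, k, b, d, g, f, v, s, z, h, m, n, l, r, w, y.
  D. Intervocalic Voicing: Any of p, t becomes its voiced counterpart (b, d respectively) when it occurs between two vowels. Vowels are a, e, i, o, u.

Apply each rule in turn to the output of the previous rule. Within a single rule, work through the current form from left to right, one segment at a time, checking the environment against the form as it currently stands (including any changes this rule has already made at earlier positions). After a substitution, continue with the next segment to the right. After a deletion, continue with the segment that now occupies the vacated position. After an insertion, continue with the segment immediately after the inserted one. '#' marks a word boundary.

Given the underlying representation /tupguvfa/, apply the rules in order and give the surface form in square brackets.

[subgufa]

A Regressive Voicing Assimilation: [tupguvfa] → [tubguffa]
B Palatal Assibilation: [tubguffa] → [subguffa]
C Geminate Reduction: [subguffa] → [subgufa]
D Intervocalic Voicing: no change — [subgufa]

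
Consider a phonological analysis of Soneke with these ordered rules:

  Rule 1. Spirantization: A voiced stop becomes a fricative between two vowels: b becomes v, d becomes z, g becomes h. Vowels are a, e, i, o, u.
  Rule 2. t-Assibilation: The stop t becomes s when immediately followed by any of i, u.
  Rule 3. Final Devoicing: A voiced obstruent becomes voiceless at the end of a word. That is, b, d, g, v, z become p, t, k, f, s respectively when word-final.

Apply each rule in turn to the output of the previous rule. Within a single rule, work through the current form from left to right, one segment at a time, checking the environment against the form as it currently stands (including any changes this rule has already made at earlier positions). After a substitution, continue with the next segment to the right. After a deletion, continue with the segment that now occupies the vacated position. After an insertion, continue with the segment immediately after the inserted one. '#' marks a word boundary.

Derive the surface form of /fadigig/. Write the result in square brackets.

[fazihik]

Rule 1 Spirantization: [fadigig] → [fazihig]
Rule 2 t-Assibilation: no change — [fazihig]
Rule 3 Final Devoicing: [fazihig] → [fazihik]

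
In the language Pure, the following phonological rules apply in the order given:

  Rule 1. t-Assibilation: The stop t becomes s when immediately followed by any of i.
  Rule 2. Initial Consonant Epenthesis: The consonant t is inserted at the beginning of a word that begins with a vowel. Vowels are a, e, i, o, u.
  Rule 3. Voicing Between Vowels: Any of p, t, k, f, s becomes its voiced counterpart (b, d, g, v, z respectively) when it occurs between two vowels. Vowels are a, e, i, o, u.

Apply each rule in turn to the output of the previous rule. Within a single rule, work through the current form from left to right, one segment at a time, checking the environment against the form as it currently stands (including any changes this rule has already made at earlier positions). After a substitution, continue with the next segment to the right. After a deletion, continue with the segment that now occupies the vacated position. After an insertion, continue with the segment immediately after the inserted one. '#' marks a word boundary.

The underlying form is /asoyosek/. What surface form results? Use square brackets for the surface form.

Rule 1 t-Assibilation: no change — [asoyosek]
Rule 2 Initial Consonant Epenthesis: [asoyosek] → [tasoyosek]
Rule 3 Voicing Between Vowels: [tasoyosek] → [tazoyozek]

[tazoyozek]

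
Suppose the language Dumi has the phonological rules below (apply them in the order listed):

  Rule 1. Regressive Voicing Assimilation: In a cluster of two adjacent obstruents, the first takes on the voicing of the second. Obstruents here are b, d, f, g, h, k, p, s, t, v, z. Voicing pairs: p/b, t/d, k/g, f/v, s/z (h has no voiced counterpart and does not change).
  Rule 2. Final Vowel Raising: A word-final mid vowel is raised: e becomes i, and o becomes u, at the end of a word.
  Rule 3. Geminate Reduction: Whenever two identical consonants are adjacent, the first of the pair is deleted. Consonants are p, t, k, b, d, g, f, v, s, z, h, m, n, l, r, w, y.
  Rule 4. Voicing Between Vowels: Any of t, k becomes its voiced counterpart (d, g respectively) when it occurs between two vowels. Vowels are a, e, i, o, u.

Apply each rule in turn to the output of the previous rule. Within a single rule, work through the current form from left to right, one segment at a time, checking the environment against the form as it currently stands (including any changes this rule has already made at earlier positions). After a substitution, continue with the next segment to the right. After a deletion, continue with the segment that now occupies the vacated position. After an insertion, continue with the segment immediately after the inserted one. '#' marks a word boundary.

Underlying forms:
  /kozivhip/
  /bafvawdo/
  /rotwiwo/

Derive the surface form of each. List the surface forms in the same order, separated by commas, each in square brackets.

/kozivhip/:
  Rule 1 Regressive Voicing Assimilation: [kozivhip] → [kozifhip]
  Rule 2 Final Vowel Raising: no change — [kozifhip]
  Rule 3 Geminate Reduction: no change — [kozifhip]
  Rule 4 Voicing Between Vowels: no change — [kozifhip]
/bafvawdo/:
  Rule 1 Regressive Voicing Assimilation: [bafvawdo] → [bavvawdo]
  Rule 2 Final Vowel Raising: [bavvawdo] → [bavvawdu]
  Rule 3 Geminate Reduction: [bavvawdu] → [bavawdu]
  Rule 4 Voicing Between Vowels: no change — [bavawdu]
/rotwiwo/:
  Rule 1 Regressive Voicing Assimilation: no change — [rotwiwo]
  Rule 2 Final Vowel Raising: [rotwiwo] → [rotwiwu]
  Rule 3 Geminate Reduction: no change — [rotwiwu]
  Rule 4 Voicing Between Vowels: no change — [rotwiwu]

[kozifhip], [bavawdu], [rotwiwu]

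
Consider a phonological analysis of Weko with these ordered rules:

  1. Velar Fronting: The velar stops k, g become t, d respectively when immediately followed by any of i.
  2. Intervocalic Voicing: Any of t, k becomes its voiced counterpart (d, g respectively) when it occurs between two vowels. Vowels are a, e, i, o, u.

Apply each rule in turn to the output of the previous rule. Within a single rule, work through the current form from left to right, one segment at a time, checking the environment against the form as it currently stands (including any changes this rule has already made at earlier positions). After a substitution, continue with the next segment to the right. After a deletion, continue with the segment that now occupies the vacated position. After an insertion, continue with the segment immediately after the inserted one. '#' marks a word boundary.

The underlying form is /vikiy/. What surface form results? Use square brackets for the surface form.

[vidiy]

1 Velar Fronting: [vikiy] → [vitiy]
2 Intervocalic Voicing: [vitiy] → [vidiy]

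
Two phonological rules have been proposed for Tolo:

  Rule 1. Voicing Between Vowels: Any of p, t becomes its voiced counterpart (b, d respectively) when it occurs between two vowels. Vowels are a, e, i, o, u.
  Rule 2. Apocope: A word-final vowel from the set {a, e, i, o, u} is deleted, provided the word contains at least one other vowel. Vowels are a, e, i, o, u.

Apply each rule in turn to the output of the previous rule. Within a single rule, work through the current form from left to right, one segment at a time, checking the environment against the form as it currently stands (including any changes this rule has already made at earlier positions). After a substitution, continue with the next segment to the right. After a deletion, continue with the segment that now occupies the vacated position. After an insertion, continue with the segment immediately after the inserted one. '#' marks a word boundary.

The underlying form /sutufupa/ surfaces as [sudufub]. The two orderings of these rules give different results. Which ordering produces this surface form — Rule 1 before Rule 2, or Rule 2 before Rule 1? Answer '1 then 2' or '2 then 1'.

Order 1 then 2:
  1 Voicing Between Vowels: [sutufupa] → [sudufuba]
  2 Apocope: [sudufuba] → [sudufub]
  result: [sudufub]
Order 2 then 1:
  2 Apocope: [sutufupa] → [sutufup]
  1 Voicing Between Vowels: [sutufup] → [sudufup]
  result: [sudufup]

1 then 2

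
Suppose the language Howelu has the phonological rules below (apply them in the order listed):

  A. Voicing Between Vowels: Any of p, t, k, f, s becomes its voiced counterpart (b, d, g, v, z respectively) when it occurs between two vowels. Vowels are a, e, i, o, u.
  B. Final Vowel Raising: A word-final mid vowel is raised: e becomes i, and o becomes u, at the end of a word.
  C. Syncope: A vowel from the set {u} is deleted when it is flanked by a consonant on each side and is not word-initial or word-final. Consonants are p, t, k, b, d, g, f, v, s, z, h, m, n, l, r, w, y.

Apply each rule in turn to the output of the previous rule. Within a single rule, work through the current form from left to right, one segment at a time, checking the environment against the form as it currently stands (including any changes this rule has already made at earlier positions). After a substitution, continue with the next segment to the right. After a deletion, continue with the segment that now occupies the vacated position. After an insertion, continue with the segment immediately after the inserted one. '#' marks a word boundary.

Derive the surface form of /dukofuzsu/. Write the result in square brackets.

[dgovzsu]

A Voicing Between Vowels: [dukofuzsu] → [dugovuzsu]
B Final Vowel Raising: no change — [dugovuzsu]
C Syncope: [dugovuzsu] → [dgovzsu]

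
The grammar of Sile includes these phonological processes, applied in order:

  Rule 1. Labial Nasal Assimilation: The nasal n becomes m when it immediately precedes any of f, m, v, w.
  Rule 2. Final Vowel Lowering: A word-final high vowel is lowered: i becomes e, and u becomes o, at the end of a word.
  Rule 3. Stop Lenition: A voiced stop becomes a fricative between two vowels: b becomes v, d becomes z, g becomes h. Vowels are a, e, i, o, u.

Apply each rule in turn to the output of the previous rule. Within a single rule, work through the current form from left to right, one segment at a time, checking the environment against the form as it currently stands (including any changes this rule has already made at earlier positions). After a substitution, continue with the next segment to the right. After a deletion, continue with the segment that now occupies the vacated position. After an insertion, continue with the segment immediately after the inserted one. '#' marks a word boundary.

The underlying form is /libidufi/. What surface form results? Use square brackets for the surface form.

[livizufe]

Rule 1 Labial Nasal Assimilation: no change — [libidufi]
Rule 2 Final Vowel Lowering: [libidufi] → [libidufe]
Rule 3 Stop Lenition: [libidufe] → [livizufe]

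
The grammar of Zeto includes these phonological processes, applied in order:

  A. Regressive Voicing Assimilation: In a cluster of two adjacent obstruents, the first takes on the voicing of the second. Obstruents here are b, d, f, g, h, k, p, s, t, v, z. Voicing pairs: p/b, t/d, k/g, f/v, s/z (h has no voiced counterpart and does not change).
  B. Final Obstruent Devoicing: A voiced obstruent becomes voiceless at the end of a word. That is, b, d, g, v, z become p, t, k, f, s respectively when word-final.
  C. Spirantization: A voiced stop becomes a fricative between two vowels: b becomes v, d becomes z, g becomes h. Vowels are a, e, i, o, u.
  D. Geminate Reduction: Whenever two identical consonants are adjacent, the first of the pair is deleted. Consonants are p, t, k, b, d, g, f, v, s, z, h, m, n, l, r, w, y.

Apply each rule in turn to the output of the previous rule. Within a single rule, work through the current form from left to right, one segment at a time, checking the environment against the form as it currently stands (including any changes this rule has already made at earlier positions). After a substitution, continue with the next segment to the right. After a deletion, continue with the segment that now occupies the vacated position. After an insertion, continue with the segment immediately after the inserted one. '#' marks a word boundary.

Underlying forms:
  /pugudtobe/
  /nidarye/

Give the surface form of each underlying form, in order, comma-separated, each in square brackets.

[puhutove], [nizarye]

/pugudtobe/:
  A Regressive Voicing Assimilation: [pugudtobe] → [puguttobe]
  B Final Obstruent Devoicing: no change — [puguttobe]
  C Spirantization: [puguttobe] → [puhuttove]
  D Geminate Reduction: [puhuttove] → [puhutove]
/nidarye/:
  A Regressive Voicing Assimilation: no change — [nidarye]
  B Final Obstruent Devoicing: no change — [nidarye]
  C Spirantization: [nidarye] → [nizarye]
  D Geminate Reduction: no change — [nizarye]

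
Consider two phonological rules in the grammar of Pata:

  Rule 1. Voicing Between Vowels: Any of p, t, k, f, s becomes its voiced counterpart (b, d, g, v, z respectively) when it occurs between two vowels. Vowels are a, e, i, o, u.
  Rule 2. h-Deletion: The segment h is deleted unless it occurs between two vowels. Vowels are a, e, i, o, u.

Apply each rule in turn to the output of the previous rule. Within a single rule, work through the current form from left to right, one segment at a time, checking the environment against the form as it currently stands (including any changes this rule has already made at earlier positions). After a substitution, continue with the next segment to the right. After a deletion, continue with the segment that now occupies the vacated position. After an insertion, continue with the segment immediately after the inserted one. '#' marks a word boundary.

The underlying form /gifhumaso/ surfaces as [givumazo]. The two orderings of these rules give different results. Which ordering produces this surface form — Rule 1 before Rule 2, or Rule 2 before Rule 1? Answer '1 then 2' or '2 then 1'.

Order 1 then 2:
  1 Voicing Between Vowels: [gifhumaso] → [gifhumazo]
  2 h-Deletion: [gifhumazo] → [gifumazo]
  result: [gifumazo]
Order 2 then 1:
  2 h-Deletion: [gifhumaso] → [gifumaso]
  1 Voicing Between Vowels: [gifumaso] → [givumazo]
  result: [givumazo]

2 then 1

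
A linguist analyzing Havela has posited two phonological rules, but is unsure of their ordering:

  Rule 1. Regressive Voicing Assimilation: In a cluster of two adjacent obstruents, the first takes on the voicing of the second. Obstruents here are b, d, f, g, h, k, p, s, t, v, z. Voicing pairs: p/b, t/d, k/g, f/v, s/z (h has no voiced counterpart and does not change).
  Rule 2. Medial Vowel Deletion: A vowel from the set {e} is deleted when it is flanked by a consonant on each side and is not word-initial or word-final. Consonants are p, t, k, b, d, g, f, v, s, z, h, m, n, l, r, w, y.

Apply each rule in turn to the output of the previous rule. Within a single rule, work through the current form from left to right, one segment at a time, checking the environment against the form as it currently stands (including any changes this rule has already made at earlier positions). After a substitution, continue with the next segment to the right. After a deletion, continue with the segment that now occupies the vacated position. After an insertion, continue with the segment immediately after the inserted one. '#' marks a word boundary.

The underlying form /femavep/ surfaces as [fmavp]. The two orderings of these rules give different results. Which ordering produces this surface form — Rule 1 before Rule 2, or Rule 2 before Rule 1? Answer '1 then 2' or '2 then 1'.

Order 1 then 2:
  1 Regressive Voicing Assimilation: no change — [femavep]
  2 Medial Vowel Deletion: [femavep] → [fmavp]
  result: [fmavp]
Order 2 then 1:
  2 Medial Vowel Deletion: [femavep] → [fmavp]
  1 Regressive Voicing Assimilation: [fmavp] → [fmafp]
  result: [fmafp]

1 then 2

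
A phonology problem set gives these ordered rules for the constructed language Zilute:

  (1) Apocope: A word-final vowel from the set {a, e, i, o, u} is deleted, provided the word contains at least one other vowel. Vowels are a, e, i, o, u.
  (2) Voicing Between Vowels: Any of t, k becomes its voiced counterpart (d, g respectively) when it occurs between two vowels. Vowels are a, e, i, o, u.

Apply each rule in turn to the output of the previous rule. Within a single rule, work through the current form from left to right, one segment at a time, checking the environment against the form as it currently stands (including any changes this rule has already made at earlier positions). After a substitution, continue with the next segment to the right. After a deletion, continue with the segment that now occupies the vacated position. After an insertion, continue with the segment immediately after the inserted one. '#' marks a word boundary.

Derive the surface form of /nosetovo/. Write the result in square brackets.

[nosedov]

(1) Apocope: [nosetovo] → [nosetov]
(2) Voicing Between Vowels: [nosetov] → [nosedov]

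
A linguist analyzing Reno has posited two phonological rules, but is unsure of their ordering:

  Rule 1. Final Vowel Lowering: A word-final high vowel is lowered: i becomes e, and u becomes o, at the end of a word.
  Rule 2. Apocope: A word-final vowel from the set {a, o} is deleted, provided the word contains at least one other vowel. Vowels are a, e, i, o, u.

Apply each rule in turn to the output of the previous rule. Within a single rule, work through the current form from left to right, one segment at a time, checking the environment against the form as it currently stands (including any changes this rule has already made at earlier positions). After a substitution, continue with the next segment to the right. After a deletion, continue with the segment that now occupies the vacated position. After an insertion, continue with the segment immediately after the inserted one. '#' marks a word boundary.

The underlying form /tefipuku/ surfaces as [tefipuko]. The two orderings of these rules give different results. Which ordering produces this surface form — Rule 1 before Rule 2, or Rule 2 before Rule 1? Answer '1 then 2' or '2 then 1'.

Order 1 then 2:
  1 Final Vowel Lowering: [tefipuku] → [tefipuko]
  2 Apocope: [tefipuko] → [tefipuk]
  result: [tefipuk]
Order 2 then 1:
  2 Apocope: no change — [tefipuku]
  1 Final Vowel Lowering: [tefipuku] → [tefipuko]
  result: [tefipuko]

2 then 1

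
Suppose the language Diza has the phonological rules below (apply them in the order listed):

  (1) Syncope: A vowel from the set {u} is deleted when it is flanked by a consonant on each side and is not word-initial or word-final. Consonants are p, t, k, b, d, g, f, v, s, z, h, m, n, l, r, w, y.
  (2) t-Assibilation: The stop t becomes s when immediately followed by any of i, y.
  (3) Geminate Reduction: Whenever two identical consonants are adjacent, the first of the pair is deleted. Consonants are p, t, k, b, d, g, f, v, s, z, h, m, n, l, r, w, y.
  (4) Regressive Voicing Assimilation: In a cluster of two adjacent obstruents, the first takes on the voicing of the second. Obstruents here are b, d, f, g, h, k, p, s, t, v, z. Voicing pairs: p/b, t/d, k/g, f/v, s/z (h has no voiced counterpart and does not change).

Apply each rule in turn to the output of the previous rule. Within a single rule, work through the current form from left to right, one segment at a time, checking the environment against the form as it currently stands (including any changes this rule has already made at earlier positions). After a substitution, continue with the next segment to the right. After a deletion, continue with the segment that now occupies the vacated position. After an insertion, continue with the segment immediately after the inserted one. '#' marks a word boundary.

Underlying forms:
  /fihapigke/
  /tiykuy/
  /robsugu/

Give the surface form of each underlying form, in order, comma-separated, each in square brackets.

[fihapikke], [siyky], [ropzgu]

/fihapigke/:
  (1) Syncope: no change — [fihapigke]
  (2) t-Assibilation: no change — [fihapigke]
  (3) Geminate Reduction: no change — [fihapigke]
  (4) Regressive Voicing Assimilation: [fihapigke] → [fihapikke]
/tiykuy/:
  (1) Syncope: [tiykuy] → [tiyky]
  (2) t-Assibilation: [tiyky] → [siyky]
  (3) Geminate Reduction: no change — [siyky]
  (4) Regressive Voicing Assimilation: no change — [siyky]
/robsugu/:
  (1) Syncope: [robsugu] → [robsgu]
  (2) t-Assibilation: no change — [robsgu]
  (3) Geminate Reduction: no change — [robsgu]
  (4) Regressive Voicing Assimilation: [robsgu] → [ropzgu]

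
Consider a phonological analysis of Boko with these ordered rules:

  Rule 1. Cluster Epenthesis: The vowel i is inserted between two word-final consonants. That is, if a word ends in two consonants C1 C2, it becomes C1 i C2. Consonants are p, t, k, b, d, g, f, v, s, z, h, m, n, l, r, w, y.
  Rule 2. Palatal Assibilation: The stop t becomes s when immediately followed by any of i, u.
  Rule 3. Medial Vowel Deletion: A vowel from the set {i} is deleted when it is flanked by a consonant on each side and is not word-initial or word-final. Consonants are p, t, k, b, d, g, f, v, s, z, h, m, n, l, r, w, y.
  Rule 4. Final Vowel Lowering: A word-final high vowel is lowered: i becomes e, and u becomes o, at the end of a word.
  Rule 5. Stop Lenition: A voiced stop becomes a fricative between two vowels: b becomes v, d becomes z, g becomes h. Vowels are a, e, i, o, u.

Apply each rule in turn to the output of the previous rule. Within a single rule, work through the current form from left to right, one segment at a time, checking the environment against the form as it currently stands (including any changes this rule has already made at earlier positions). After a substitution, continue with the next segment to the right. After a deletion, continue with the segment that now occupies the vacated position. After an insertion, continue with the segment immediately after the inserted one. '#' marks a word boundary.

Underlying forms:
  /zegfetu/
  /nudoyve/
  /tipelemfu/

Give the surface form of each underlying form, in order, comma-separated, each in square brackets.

[zegfeso], [nuzoyve], [spelemfo]

/zegfetu/:
  Rule 1 Cluster Epenthesis: no change — [zegfetu]
  Rule 2 Palatal Assibilation: [zegfetu] → [zegfesu]
  Rule 3 Medial Vowel Deletion: no change — [zegfesu]
  Rule 4 Final Vowel Lowering: [zegfesu] → [zegfeso]
  Rule 5 Stop Lenition: no change — [zegfeso]
/nudoyve/:
  Rule 1 Cluster Epenthesis: no change — [nudoyve]
  Rule 2 Palatal Assibilation: no change — [nudoyve]
  Rule 3 Medial Vowel Deletion: no change — [nudoyve]
  Rule 4 Final Vowel Lowering: no change — [nudoyve]
  Rule 5 Stop Lenition: [nudoyve] → [nuzoyve]
/tipelemfu/:
  Rule 1 Cluster Epenthesis: no change — [tipelemfu]
  Rule 2 Palatal Assibilation: [tipelemfu] → [sipelemfu]
  Rule 3 Medial Vowel Deletion: [sipelemfu] → [spelemfu]
  Rule 4 Final Vowel Lowering: [spelemfu] → [spelemfo]
  Rule 5 Stop Lenition: no change — [spelemfo]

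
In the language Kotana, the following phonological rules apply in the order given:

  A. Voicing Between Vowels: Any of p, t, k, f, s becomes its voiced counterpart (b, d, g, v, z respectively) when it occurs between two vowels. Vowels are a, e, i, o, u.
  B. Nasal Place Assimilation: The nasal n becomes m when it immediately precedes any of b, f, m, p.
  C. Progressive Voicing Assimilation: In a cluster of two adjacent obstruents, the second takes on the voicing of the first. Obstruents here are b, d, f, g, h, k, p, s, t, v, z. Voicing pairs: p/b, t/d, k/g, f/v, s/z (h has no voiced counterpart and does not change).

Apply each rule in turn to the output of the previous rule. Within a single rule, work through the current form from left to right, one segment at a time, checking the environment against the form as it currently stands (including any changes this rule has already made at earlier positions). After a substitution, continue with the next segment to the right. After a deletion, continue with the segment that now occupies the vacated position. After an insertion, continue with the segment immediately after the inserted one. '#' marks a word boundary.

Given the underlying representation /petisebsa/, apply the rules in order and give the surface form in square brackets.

A Voicing Between Vowels: [petisebsa] → [pedizebsa]
B Nasal Place Assimilation: no change — [pedizebsa]
C Progressive Voicing Assimilation: [pedizebsa] → [pedizebza]

[pedizebza]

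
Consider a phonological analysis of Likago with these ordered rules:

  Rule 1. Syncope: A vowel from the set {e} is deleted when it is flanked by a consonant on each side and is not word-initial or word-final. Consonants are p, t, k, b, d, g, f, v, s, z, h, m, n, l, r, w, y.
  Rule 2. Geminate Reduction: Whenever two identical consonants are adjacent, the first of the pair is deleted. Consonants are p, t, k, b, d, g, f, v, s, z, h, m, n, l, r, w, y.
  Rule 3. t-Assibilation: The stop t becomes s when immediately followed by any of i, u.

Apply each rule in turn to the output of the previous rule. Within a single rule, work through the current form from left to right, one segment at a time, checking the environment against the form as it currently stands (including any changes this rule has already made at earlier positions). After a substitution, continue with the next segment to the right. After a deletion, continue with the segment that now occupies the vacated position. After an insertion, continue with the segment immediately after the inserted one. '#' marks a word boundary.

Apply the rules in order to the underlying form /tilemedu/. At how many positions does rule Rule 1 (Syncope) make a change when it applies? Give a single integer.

2

Rule 1 Syncope: [tilemedu] → [tilmdu]
Rule 2 Geminate Reduction: no change — [tilmdu]
Rule 3 t-Assibilation: [tilmdu] → [silmdu]
Rule Rule 1 changed 2 position(s).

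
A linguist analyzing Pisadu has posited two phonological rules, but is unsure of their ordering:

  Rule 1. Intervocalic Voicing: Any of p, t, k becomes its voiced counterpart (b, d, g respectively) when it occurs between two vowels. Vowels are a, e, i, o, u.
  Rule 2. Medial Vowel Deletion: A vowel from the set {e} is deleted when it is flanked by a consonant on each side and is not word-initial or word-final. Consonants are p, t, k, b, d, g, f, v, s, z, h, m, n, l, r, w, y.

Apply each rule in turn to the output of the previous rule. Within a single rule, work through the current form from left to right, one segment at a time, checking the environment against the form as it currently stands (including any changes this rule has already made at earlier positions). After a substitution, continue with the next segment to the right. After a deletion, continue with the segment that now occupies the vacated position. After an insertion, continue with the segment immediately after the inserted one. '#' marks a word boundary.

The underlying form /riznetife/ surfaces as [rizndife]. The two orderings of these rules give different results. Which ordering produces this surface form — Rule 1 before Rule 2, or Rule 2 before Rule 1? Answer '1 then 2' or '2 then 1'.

Order 1 then 2:
  1 Intervocalic Voicing: [riznetife] → [riznedife]
  2 Medial Vowel Deletion: [riznedife] → [rizndife]
  result: [rizndife]
Order 2 then 1:
  2 Medial Vowel Deletion: [riznetife] → [rizntife]
  1 Intervocalic Voicing: no change — [rizntife]
  result: [rizntife]

1 then 2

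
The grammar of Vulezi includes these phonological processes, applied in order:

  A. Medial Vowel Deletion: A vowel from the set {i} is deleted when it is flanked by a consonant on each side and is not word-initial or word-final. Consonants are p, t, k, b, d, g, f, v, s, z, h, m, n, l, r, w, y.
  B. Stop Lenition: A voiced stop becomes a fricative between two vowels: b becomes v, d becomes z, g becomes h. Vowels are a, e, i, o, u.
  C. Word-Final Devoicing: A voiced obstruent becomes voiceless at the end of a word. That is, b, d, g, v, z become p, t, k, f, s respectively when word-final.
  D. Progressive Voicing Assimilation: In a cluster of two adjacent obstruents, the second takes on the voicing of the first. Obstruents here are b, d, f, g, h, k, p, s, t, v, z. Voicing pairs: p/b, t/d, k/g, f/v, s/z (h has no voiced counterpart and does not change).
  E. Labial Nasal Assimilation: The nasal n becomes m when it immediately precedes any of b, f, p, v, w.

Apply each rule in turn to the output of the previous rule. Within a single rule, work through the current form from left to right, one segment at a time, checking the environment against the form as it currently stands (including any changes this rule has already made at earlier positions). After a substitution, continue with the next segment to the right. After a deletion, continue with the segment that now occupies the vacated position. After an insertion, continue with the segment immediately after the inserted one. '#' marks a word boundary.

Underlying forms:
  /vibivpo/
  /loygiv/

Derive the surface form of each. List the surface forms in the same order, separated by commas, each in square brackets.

/vibivpo/:
  A Medial Vowel Deletion: [vibivpo] → [vbvpo]
  B Stop Lenition: no change — [vbvpo]
  C Word-Final Devoicing: no change — [vbvpo]
  D Progressive Voicing Assimilation: [vbvpo] → [vbvbo]
  E Labial Nasal Assimilation: no change — [vbvbo]
/loygiv/:
  A Medial Vowel Deletion: [loygiv] → [loygv]
  B Stop Lenition: no change — [loygv]
  C Word-Final Devoicing: [loygv] → [loygf]
  D Progressive Voicing Assimilation: [loygf] → [loygv]
  E Labial Nasal Assimilation: no change — [loygv]

[vbvbo], [loygv]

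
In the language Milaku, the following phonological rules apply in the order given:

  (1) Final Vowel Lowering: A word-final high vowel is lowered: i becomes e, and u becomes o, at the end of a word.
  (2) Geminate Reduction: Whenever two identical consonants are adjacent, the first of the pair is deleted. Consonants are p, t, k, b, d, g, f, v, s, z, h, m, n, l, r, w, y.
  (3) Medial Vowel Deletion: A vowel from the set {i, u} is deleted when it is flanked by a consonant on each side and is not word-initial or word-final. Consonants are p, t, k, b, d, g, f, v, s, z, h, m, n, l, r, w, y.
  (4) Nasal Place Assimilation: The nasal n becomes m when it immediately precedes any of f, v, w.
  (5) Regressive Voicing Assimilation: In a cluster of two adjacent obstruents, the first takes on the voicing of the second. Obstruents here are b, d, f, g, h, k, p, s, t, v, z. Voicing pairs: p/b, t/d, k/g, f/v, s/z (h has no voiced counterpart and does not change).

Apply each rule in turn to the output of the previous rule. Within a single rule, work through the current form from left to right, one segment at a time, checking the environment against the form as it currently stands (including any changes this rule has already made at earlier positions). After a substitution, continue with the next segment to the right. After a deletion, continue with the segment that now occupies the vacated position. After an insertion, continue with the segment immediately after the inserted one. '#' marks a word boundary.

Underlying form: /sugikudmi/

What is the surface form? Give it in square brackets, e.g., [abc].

[zkgdme]

(1) Final Vowel Lowering: [sugikudmi] → [sugikudme]
(2) Geminate Reduction: no change — [sugikudme]
(3) Medial Vowel Deletion: [sugikudme] → [sgkdme]
(4) Nasal Place Assimilation: no change — [sgkdme]
(5) Regressive Voicing Assimilation: [sgkdme] → [zkgdme]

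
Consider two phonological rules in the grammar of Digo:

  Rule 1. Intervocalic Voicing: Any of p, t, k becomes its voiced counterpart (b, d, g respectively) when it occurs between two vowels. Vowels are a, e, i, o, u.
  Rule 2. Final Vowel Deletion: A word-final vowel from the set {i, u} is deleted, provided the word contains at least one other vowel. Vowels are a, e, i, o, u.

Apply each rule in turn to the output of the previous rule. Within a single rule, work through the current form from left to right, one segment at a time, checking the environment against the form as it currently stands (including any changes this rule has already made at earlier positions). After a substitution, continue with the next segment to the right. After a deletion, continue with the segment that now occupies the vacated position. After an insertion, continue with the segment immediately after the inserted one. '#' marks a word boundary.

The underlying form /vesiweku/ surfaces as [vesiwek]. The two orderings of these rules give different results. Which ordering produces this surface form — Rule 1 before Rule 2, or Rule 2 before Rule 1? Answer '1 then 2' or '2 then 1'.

2 then 1

Order 1 then 2:
  1 Intervocalic Voicing: [vesiweku] → [vesiwegu]
  2 Final Vowel Deletion: [vesiwegu] → [vesiweg]
  result: [vesiweg]
Order 2 then 1:
  2 Final Vowel Deletion: [vesiweku] → [vesiwek]
  1 Intervocalic Voicing: no change — [vesiwek]
  result: [vesiwek]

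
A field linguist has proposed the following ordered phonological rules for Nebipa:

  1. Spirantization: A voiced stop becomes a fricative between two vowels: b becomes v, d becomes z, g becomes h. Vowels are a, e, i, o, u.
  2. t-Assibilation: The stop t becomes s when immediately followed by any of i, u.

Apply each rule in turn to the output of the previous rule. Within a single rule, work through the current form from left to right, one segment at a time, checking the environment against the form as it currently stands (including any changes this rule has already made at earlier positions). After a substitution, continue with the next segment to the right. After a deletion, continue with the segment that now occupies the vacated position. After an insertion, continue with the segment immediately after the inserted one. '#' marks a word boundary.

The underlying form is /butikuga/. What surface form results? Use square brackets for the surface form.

[busikuha]

1 Spirantization: [butikuga] → [butikuha]
2 t-Assibilation: [butikuha] → [busikuha]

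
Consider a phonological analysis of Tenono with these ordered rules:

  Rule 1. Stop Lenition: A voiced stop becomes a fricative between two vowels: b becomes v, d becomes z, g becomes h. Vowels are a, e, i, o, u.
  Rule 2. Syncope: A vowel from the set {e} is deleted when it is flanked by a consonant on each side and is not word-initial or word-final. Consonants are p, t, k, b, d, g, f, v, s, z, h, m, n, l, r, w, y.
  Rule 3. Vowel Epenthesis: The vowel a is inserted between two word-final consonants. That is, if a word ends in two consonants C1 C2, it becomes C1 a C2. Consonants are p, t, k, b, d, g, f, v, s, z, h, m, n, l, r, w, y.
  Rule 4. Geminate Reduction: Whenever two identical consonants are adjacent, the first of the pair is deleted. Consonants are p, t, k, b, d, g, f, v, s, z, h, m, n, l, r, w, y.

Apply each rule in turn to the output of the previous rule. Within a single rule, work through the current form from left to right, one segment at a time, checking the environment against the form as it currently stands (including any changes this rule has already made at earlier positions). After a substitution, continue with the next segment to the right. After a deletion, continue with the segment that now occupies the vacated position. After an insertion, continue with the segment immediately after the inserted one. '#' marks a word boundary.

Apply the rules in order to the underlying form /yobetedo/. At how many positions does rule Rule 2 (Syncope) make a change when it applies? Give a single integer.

2

Rule 1 Stop Lenition: [yobetedo] → [yovetezo]
Rule 2 Syncope: [yovetezo] → [yovtzo]
Rule 3 Vowel Epenthesis: no change — [yovtzo]
Rule 4 Geminate Reduction: no change — [yovtzo]
Rule Rule 2 changed 2 position(s).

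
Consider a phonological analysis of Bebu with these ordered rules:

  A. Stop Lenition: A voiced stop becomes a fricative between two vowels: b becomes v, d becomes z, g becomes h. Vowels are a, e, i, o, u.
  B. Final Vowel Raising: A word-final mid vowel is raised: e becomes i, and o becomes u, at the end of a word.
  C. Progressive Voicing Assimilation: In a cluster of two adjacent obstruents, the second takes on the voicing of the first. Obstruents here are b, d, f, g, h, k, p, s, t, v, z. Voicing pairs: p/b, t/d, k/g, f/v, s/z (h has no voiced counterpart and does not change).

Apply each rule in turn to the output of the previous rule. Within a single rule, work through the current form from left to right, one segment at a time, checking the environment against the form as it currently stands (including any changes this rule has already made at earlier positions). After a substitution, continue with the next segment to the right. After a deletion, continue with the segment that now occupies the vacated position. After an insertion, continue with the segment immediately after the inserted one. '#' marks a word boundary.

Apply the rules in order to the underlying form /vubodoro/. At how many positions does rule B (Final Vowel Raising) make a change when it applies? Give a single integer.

A Stop Lenition: [vubodoro] → [vuvozoro]
B Final Vowel Raising: [vuvozoro] → [vuvozoru]
C Progressive Voicing Assimilation: no change — [vuvozoru]
Rule B changed 1 position(s).

1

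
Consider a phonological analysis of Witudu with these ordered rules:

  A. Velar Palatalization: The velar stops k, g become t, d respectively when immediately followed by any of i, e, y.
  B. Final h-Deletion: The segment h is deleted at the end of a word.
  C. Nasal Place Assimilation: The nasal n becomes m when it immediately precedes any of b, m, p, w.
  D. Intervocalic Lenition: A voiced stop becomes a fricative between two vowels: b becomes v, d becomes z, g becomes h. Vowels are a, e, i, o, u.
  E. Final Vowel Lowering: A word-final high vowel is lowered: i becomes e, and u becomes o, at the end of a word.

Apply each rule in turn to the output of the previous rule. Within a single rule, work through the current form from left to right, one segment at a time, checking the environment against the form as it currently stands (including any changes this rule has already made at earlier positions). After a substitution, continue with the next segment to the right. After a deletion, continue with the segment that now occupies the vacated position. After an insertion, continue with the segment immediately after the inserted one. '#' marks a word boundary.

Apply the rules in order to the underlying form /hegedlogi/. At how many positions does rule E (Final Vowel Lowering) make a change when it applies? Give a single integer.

A Velar Palatalization: [hegedlogi] → [hededlodi]
B Final h-Deletion: no change — [hededlodi]
C Nasal Place Assimilation: no change — [hededlodi]
D Intervocalic Lenition: [hededlodi] → [hezedlozi]
E Final Vowel Lowering: [hezedlozi] → [hezedloze]
Rule E changed 1 position(s).

1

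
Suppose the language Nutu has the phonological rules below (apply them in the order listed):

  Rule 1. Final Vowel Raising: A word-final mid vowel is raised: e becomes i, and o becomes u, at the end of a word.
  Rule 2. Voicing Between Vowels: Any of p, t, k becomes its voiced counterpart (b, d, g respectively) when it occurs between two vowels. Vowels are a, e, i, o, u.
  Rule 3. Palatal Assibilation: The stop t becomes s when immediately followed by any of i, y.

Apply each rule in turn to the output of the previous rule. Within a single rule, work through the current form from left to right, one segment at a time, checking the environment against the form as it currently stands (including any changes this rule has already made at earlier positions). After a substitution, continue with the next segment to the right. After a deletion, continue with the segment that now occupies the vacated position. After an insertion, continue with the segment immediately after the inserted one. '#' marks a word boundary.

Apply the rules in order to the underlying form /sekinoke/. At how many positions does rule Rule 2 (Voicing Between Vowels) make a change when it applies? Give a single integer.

2

Rule 1 Final Vowel Raising: [sekinoke] → [sekinoki]
Rule 2 Voicing Between Vowels: [sekinoki] → [seginogi]
Rule 3 Palatal Assibilation: no change — [seginogi]
Rule Rule 2 changed 2 position(s).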